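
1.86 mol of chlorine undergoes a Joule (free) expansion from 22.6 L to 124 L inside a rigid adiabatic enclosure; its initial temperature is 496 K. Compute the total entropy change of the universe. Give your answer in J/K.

No heat is exchanged and no work is done, so the ideal-gas temperature stays constant.
Entropy is a state function; using a reversible isothermal path, ΔS_gas = nR ln(V₂/V₁) = 1.86 × 8.314 × ln(124/22.6) = 26.3 J/K.
The insulated surroundings exchange no heat, so ΔS_surr = 0 and ΔS_universe = ΔS_gas.

ΔS_universe = 26.3 J/K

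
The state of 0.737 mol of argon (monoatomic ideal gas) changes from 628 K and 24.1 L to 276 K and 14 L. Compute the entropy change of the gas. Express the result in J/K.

Entropy is a state function: ΔS = nC_V ln(T₂/T₁) + nR ln(V₂/V₁), with C_V = 3R/2 = 12.47 J mol⁻¹ K⁻¹ for a monoatomic ideal gas.
ΔS = 0.737 × [12.47 × ln(276/628) + 8.314 × ln(14/24.1)] = -10.9 J/K.

ΔS = -10.9 J/K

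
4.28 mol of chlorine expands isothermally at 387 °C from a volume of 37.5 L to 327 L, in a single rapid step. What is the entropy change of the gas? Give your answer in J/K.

ΔS_gas = 77.1 J/K

Entropy is a state function, so ΔS_gas depends only on the end states.
For an isothermal ideal gas ΔS_gas = nR ln(V₂/V₁) = 4.28 × 8.314 × ln(327/37.5) = 77.1 J/K.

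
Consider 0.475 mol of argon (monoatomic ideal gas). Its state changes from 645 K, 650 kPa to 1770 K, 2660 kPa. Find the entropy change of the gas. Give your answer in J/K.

ΔS = 4.4 J/K

ΔS = nC_p ln(T₂/T₁) − nR ln(P₂/P₁), with C_p = 5R/2 = 20.79 J mol⁻¹ K⁻¹ for a monoatomic ideal gas.
ΔS = 0.475 × [20.79 × ln(1770/645) − 8.314 × ln(2660/650)] = 4.4 J/K.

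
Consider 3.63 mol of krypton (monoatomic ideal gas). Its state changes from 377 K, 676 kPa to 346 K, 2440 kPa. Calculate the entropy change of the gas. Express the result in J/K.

ΔS = -45.2 J/K

ΔS = nC_p ln(T₂/T₁) − nR ln(P₂/P₁), with C_p = 5R/2 = 20.79 J mol⁻¹ K⁻¹ for a monoatomic ideal gas.
ΔS = 3.63 × [20.79 × ln(346/377) − 8.314 × ln(2440/676)] = -45.2 J/K.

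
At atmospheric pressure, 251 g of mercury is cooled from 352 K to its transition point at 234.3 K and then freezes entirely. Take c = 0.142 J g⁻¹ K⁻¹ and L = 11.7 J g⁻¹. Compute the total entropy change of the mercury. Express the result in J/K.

ΔS = -27 J/K

Cooling step: ΔS₁ = m c ln(T_tr/T_i) = 251 × 0.142 × ln(234.3/352) = -14.51 J/K.
Phase change: ΔS₂ = −mL/T_tr = −251 × 11.7 / 234.3 = -12.53 J/K.
ΔS_total = (-14.51) + (-12.53) = -27 J/K.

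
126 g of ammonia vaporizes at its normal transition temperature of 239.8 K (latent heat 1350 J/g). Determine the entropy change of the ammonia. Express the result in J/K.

Heat absorbed by the substance: Q = mL = 126 × 1350 = 170100 J.
At constant T, ΔS = Q_rev/T = 170100 / 239.8 = 709 J/K.

ΔS = 709 J/K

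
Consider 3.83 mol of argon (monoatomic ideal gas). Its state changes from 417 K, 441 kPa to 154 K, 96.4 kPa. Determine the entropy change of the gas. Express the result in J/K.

ΔS = nC_p ln(T₂/T₁) − nR ln(P₂/P₁), with C_p = 5R/2 = 20.79 J mol⁻¹ K⁻¹ for a monoatomic ideal gas.
ΔS = 3.83 × [20.79 × ln(154/417) − 8.314 × ln(96.4/441)] = -30.9 J/K.

ΔS = -30.9 J/K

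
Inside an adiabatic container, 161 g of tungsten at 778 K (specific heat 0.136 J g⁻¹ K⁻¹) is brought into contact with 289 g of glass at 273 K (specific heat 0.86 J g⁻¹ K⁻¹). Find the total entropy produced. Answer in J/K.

Energy balance: T_f = (m₁c₁T₁ + m₂c₂T₂)/(m₁c₁ + m₂c₂) = 313.89 K.
ΔS₁ = m₁c₁ ln(T_f/T₁) = 21.896 × ln(313.89/778) = -19.87 J/K.
ΔS₂ = m₂c₂ ln(T_f/T₂) = 248.54 × ln(313.89/273) = 34.69 J/K.
ΔS_total = -19.87 + 34.69 = 14.8 J/K.

ΔS_total = 14.8 J/K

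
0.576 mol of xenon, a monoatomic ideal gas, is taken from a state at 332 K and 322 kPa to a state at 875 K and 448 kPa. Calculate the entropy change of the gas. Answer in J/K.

ΔS = 10 J/K

ΔS = nC_p ln(T₂/T₁) − nR ln(P₂/P₁), with C_p = 5R/2 = 20.79 J mol⁻¹ K⁻¹ for a monoatomic ideal gas.
ΔS = 0.576 × [20.79 × ln(875/332) − 8.314 × ln(448/322)] = 10 J/K.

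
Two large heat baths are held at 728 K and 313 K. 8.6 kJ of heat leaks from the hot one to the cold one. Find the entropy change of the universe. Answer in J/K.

ΔS_hot = −Q/T_H = −8600/728 = -11.81 J/K and ΔS_cold = +Q/T_C = 8600/313 = 27.48 J/K.
ΔS_total = -11.81 + 27.48 = 15.7 J/K, positive as the second law requires.

ΔS_total = 15.7 J/K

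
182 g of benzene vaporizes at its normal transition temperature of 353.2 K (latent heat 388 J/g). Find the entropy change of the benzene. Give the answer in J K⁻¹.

ΔS = 200 J/K

Heat absorbed by the substance: Q = mL = 182 × 388 = 70616 J.
At constant T, ΔS = Q_rev/T = 70616 / 353.2 = 200 J/K.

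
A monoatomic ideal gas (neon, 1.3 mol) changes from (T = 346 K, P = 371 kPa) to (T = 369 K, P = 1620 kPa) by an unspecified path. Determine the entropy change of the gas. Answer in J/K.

ΔS = -14.2 J/K

ΔS = nC_p ln(T₂/T₁) − nR ln(P₂/P₁), with C_p = 5R/2 = 20.79 J mol⁻¹ K⁻¹ for a monoatomic ideal gas.
ΔS = 1.3 × [20.79 × ln(369/346) − 8.314 × ln(1620/371)] = -14.2 J/K.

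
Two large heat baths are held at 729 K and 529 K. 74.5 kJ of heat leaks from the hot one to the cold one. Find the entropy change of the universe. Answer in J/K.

ΔS_hot = −Q/T_H = −74500/729 = -102.2 J/K and ΔS_cold = +Q/T_C = 74500/529 = 140.8 J/K.
ΔS_total = -102.2 + 140.8 = 38.6 J/K, positive as the second law requires.

ΔS_total = 38.6 J/K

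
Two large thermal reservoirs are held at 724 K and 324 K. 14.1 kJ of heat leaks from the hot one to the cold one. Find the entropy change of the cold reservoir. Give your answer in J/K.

The cold reservoir gains heat Q, so ΔS_cold = +Q/T_C = 14100/324 = 43.5 J/K.

ΔS_cold = 43.5 J/K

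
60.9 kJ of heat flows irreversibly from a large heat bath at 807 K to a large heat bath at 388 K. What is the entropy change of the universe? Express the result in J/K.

ΔS_total = 81.5 J/K

ΔS_hot = −Q/T_H = −60900/807 = -75.46 J/K and ΔS_cold = +Q/T_C = 60900/388 = 157 J/K.
ΔS_total = -75.46 + 157 = 81.5 J/K, positive as the second law requires.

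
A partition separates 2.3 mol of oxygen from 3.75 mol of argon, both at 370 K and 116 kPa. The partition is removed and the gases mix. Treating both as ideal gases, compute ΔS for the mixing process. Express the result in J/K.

ΔS_mix = 33.4 J/K

Mole fractions: x_A = 2.3/6.05 = 0.38, x_B = 0.62.
ΔS_mix = −R(n_A ln x_A + n_B ln x_B) = −8.314 × (2.3 ln 0.38 + 3.75 ln 0.62) = 33.4 J/K.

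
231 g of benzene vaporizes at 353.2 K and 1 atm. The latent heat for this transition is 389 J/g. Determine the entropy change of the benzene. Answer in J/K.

ΔS = 254 J/K

Heat absorbed by the substance: Q = mL = 231 × 389 = 89859 J.
At constant T, ΔS = Q_rev/T = 89859 / 353.2 = 254 J/K.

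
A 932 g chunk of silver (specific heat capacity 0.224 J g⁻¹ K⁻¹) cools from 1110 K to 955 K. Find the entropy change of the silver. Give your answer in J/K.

ΔS = -31.4 J/K

ΔS = ∫dQ_rev/T = m c ln(T₂/T₁) = 932 × 0.224 × ln(955/1110) = -31.4 J/K.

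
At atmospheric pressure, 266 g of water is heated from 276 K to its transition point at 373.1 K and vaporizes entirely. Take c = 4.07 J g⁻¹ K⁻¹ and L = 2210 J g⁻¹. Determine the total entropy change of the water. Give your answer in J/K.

Warming step: ΔS₁ = m c ln(T_tr/T_i) = 266 × 4.07 × ln(373.1/276) = 326.4 J/K.
Phase change: ΔS₂ = +mL/T_tr = 266 × 2210 / 373.1 = 1576 J/K.
ΔS_total = (326.4) + (1576) = 1900 J/K.

ΔS = 1900 J/K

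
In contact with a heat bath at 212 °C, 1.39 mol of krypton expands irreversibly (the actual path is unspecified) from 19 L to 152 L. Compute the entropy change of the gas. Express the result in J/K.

ΔS_gas = 24 J/K

Entropy is a state function, so ΔS_gas depends only on the end states.
For an isothermal ideal gas ΔS_gas = nR ln(V₂/V₁) = 1.39 × 8.314 × ln(152/19) = 24 J/K.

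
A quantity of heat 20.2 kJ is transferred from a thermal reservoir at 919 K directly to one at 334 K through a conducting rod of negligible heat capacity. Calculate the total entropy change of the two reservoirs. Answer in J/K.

ΔS_total = 38.5 J/K

ΔS_hot = −Q/T_H = −20200/919 = -21.98 J/K and ΔS_cold = +Q/T_C = 20200/334 = 60.48 J/K.
ΔS_total = -21.98 + 60.48 = 38.5 J/K, positive as the second law requires.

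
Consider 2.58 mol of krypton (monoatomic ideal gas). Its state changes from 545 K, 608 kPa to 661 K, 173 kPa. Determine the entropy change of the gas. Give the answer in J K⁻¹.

ΔS = 37.3 J/K

ΔS = nC_p ln(T₂/T₁) − nR ln(P₂/P₁), with C_p = 5R/2 = 20.79 J mol⁻¹ K⁻¹ for a monoatomic ideal gas.
ΔS = 2.58 × [20.79 × ln(661/545) − 8.314 × ln(173/608)] = 37.3 J/K.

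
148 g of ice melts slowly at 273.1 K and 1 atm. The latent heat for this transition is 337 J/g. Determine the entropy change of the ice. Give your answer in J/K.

Heat absorbed by the substance: Q = mL = 148 × 337 = 49876 J.
At constant T, ΔS = Q_rev/T = 49876 / 273.1 = 183 J/K.

ΔS = 183 J/K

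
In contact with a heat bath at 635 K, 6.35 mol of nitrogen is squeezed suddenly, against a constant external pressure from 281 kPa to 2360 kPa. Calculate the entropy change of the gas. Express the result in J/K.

Entropy is a state function, so ΔS_gas depends only on the end states.
For an isothermal ideal gas ΔS_gas = nR ln(P₁/P₂) = 6.35 × 8.314 × ln(281/2360) = -112 J/K.

ΔS_gas = -112 J/K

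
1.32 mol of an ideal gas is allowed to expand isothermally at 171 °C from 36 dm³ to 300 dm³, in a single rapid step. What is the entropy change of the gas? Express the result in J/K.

Entropy is a state function, so ΔS_gas depends only on the end states.
For an isothermal ideal gas ΔS_gas = nR ln(V₂/V₁) = 1.32 × 8.314 × ln(300/36) = 23.3 J/K.

ΔS_gas = 23.3 J/K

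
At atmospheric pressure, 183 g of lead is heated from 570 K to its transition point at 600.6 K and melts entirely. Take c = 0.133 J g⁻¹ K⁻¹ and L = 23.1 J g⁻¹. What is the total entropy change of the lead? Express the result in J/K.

ΔS = 8.31 J/K

Warming step: ΔS₁ = m c ln(T_tr/T_i) = 183 × 0.133 × ln(600.6/570) = 1.273 J/K.
Phase change: ΔS₂ = +mL/T_tr = 183 × 23.1 / 600.6 = 7.038 J/K.
ΔS_total = (1.273) + (7.038) = 8.31 J/K.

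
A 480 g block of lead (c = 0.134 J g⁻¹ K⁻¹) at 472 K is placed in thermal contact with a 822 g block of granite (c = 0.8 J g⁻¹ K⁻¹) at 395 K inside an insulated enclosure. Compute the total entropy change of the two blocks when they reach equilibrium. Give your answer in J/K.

ΔS_total = 0.976 J/K

Energy balance: T_f = (m₁c₁T₁ + m₂c₂T₂)/(m₁c₁ + m₂c₂) = 401.86 K.
ΔS₁ = m₁c₁ ln(T_f/T₁) = 64.32 × ln(401.86/472) = -10.347 J/K.
ΔS₂ = m₂c₂ ln(T_f/T₂) = 657.6 × ln(401.86/395) = 11.323 J/K.
ΔS_total = -10.347 + 11.323 = 0.976 J/K.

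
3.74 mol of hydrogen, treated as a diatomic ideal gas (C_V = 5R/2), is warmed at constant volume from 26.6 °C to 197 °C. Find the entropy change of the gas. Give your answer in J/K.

In kelvin: T₁ = 299.75 K, T₂ = 470.15 K. At constant volume, ΔS = nC_V ln(T₂/T₁) with C_V = 5R/2 = 20.79 J mol⁻¹ K⁻¹.
ΔS = 3.74 × 20.79 × ln(470.15/299.75) = 35 J/K.

ΔS = 35 J/K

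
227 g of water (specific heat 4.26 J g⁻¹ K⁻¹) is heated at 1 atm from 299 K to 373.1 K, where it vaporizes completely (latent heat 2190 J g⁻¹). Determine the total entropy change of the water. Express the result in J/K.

ΔS = 1550 J/K

Warming step: ΔS₁ = m c ln(T_tr/T_i) = 227 × 4.26 × ln(373.1/299) = 214.1 J/K.
Phase change: ΔS₂ = +mL/T_tr = 227 × 2190 / 373.1 = 1332 J/K.
ΔS_total = (214.1) + (1332) = 1550 J/K.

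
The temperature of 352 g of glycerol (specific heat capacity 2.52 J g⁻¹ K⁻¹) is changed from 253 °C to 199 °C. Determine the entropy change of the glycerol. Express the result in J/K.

In kelvin: T₁ = 526.15 K, T₂ = 472.15 K. ΔS = ∫dQ_rev/T = m c ln(T₂/T₁) = 352 × 2.52 × ln(472.15/526.15) = -96.1 J/K.

ΔS = -96.1 J/K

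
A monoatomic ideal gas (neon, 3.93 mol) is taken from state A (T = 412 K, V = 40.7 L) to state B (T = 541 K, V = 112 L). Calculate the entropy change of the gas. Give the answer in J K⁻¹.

ΔS = 46.4 J/K

Entropy is a state function: ΔS = nC_V ln(T₂/T₁) + nR ln(V₂/V₁), with C_V = 3R/2 = 12.47 J mol⁻¹ K⁻¹ for a monoatomic ideal gas.
ΔS = 3.93 × [12.47 × ln(541/412) + 8.314 × ln(112/40.7)] = 46.4 J/K.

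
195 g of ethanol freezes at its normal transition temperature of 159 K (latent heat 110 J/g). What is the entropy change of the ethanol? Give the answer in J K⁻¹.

ΔS = -135 J/K

Heat released by the substance: Q = −mL = −195 × 110 = −21450 J.
At constant T, ΔS = Q_rev/T = −21450 / 159 = -135 J/K.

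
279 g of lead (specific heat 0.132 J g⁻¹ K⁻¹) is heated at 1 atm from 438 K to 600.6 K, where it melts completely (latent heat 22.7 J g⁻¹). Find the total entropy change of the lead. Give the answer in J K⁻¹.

ΔS = 22.2 J/K

Warming step: ΔS₁ = m c ln(T_tr/T_i) = 279 × 0.132 × ln(600.6/438) = 11.63 J/K.
Phase change: ΔS₂ = +mL/T_tr = 279 × 22.7 / 600.6 = 10.54 J/K.
ΔS_total = (11.63) + (10.54) = 22.2 J/K.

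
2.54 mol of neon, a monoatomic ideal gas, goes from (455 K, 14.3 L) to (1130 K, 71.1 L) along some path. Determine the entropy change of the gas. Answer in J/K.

ΔS = 62.7 J/K

Entropy is a state function: ΔS = nC_V ln(T₂/T₁) + nR ln(V₂/V₁), with C_V = 3R/2 = 12.47 J mol⁻¹ K⁻¹ for a monoatomic ideal gas.
ΔS = 2.54 × [12.47 × ln(1130/455) + 8.314 × ln(71.1/14.3)] = 62.7 J/K.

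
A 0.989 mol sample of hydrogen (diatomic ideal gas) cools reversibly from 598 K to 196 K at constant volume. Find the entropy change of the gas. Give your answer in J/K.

At constant volume, ΔS = nC_V ln(T₂/T₁) with C_V = 5R/2 = 20.79 J mol⁻¹ K⁻¹.
ΔS = 0.989 × 20.79 × ln(196/598) = -22.9 J/K.

ΔS = -22.9 J/K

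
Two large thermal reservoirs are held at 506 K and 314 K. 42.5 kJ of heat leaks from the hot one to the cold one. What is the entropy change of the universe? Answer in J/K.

ΔS_total = 51.4 J/K

ΔS_hot = −Q/T_H = −42500/506 = -83.99 J/K and ΔS_cold = +Q/T_C = 42500/314 = 135.4 J/K.
ΔS_total = -83.99 + 135.4 = 51.4 J/K, positive as the second law requires.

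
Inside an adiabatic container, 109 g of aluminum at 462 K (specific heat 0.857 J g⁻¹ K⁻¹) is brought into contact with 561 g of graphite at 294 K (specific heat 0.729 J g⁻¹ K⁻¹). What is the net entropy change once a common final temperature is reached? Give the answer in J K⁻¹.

ΔS_total = 8.51 J/K

Energy balance: T_f = (m₁c₁T₁ + m₂c₂T₂)/(m₁c₁ + m₂c₂) = 325.24 K.
ΔS₁ = m₁c₁ ln(T_f/T₁) = 93.413 × ln(325.24/462) = -32.79 J/K.
ΔS₂ = m₂c₂ ln(T_f/T₂) = 408.969 × ln(325.24/294) = 41.3 J/K.
ΔS_total = -32.79 + 41.3 = 8.51 J/K.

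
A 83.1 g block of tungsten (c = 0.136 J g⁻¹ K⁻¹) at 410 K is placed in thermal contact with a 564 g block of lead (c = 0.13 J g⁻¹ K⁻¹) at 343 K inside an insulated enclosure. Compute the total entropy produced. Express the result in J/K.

Energy balance: T_f = (m₁c₁T₁ + m₂c₂T₂)/(m₁c₁ + m₂c₂) = 351.95 K.
ΔS₁ = m₁c₁ ln(T_f/T₁) = 11.3016 × ln(351.95/410) = -1.725 J/K.
ΔS₂ = m₂c₂ ln(T_f/T₂) = 73.32 × ln(351.95/343) = 1.888 J/K.
ΔS_total = -1.725 + 1.888 = 0.163 J/K.

ΔS_total = 0.163 J/K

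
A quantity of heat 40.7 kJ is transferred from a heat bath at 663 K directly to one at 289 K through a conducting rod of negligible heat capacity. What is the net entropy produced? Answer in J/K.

ΔS_hot = −Q/T_H = −40700/663 = -61.39 J/K and ΔS_cold = +Q/T_C = 40700/289 = 140.8 J/K.
ΔS_total = -61.39 + 140.8 = 79.4 J/K, positive as the second law requires.

ΔS_total = 79.4 J/K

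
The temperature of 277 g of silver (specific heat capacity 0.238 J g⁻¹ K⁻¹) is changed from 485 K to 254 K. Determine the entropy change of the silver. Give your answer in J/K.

ΔS = ∫dQ_rev/T = m c ln(T₂/T₁) = 277 × 0.238 × ln(254/485) = -42.6 J/K.

ΔS = -42.6 J/K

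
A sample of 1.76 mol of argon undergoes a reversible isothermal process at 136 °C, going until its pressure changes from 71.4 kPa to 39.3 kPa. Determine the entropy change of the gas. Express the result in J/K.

ΔS_gas = 8.74 J/K

For an isothermal ideal gas ΔS_gas = nR ln(P₁/P₂) = 1.76 × 8.314 × ln(71.4/39.3) = 8.74 J/K.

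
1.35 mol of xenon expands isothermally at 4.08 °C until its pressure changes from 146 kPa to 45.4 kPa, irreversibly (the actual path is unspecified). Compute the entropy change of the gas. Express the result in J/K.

ΔS_gas = 13.1 J/K

Entropy is a state function, so ΔS_gas depends only on the end states.
For an isothermal ideal gas ΔS_gas = nR ln(P₁/P₂) = 1.35 × 8.314 × ln(146/45.4) = 13.1 J/K.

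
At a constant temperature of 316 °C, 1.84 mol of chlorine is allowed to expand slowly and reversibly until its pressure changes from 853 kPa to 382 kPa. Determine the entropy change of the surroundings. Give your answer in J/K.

For an isothermal ideal gas ΔS_gas = nR ln(P₁/P₂) = 1.84 × 8.314 × ln(853/382) = 12.3 J/K.
The process is reversible, so ΔS_surr = −ΔS_gas = -12.3 J/K and ΔS_universe = 0.

ΔS_surr = -12.3 J/K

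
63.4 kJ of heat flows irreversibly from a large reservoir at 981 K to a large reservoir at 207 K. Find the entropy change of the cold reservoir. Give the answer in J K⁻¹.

ΔS_cold = 306 J/K

The cold reservoir gains heat Q, so ΔS_cold = +Q/T_C = 63400/207 = 306 J/K.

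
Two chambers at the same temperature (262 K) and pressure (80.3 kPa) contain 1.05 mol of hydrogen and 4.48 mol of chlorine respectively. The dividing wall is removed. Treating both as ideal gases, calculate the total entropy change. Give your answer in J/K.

ΔS_mix = 22.3 J/K

Mole fractions: x_A = 1.05/5.53 = 0.19, x_B = 0.81.
ΔS_mix = −R(n_A ln x_A + n_B ln x_B) = −8.314 × (1.05 ln 0.19 + 4.48 ln 0.81) = 22.3 J/K.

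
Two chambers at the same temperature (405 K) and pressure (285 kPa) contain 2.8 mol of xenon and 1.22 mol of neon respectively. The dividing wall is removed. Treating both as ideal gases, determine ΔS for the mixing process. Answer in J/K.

Mole fractions: x_A = 2.8/4.02 = 0.697, x_B = 0.303.
ΔS_mix = −R(n_A ln x_A + n_B ln x_B) = −8.314 × (2.8 ln 0.697 + 1.22 ln 0.303) = 20.5 J/K.

ΔS_mix = 20.5 J/K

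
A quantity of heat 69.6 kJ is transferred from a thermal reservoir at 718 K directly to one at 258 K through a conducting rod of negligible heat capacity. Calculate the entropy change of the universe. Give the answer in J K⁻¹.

ΔS_hot = −Q/T_H = −69600/718 = -96.94 J/K and ΔS_cold = +Q/T_C = 69600/258 = 269.8 J/K.
ΔS_total = -96.94 + 269.8 = 173 J/K, positive as the second law requires.

ΔS_total = 173 J/K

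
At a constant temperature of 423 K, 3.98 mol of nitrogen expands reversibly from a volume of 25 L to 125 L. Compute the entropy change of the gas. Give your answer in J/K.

ΔS_gas = 53.3 J/K

For an isothermal ideal gas ΔS_gas = nR ln(V₂/V₁) = 3.98 × 8.314 × ln(125/25) = 53.3 J/K.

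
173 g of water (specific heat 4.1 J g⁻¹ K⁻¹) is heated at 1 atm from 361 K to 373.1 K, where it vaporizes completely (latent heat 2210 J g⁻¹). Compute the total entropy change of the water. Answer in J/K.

ΔS = 1050 J/K

Warming step: ΔS₁ = m c ln(T_tr/T_i) = 173 × 4.1 × ln(373.1/361) = 23.38 J/K.
Phase change: ΔS₂ = +mL/T_tr = 173 × 2210 / 373.1 = 1025 J/K.
ΔS_total = (23.38) + (1025) = 1050 J/K.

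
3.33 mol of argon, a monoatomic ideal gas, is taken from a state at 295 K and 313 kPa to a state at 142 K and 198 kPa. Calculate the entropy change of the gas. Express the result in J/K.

ΔS = nC_p ln(T₂/T₁) − nR ln(P₂/P₁), with C_p = 5R/2 = 20.79 J mol⁻¹ K⁻¹ for a monoatomic ideal gas.
ΔS = 3.33 × [20.79 × ln(142/295) − 8.314 × ln(198/313)] = -37.9 J/K.

ΔS = -37.9 J/K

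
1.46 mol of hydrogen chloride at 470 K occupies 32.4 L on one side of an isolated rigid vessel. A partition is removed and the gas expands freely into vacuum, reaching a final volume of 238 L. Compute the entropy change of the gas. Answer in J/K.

For an ideal gas in free expansion Q = 0 and W = 0, so T is unchanged.
Entropy is a state function; using a reversible isothermal path, ΔS_gas = nR ln(V₂/V₁) = 1.46 × 8.314 × ln(238/32.4) = 24.2 J/K.

ΔS_gas = 24.2 J/K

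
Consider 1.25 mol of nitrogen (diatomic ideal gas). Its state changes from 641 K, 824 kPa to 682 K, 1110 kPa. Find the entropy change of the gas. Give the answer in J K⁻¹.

ΔS = -0.841 J/K

ΔS = nC_p ln(T₂/T₁) − nR ln(P₂/P₁), with C_p = 7R/2 = 29.1 J mol⁻¹ K⁻¹ for a diatomic ideal gas.
ΔS = 1.25 × [29.1 × ln(682/641) − 8.314 × ln(1110/824)] = -0.841 J/K.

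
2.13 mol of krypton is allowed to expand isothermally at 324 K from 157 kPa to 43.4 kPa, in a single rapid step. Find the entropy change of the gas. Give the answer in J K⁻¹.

Entropy is a state function, so ΔS_gas depends only on the end states.
For an isothermal ideal gas ΔS_gas = nR ln(P₁/P₂) = 2.13 × 8.314 × ln(157/43.4) = 22.8 J/K.

ΔS_gas = 22.8 J/K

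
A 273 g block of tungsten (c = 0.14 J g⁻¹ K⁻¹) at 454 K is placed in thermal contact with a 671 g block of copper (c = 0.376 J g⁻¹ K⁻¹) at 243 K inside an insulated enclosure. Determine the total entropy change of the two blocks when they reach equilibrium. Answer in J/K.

ΔS_total = 7.54 J/K

Energy balance: T_f = (m₁c₁T₁ + m₂c₂T₂)/(m₁c₁ + m₂c₂) = 270.76 K.
ΔS₁ = m₁c₁ ln(T_f/T₁) = 38.22 × ln(270.76/454) = -19.75 J/K.
ΔS₂ = m₂c₂ ln(T_f/T₂) = 252.296 × ln(270.76/243) = 27.29 J/K.
ΔS_total = -19.75 + 27.29 = 7.54 J/K.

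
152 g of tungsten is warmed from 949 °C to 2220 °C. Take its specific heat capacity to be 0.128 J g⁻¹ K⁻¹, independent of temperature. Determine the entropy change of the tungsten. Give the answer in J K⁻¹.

ΔS = 13.9 J/K

In kelvin: T₁ = 1222.15 K, T₂ = 2493.15 K. ΔS = ∫dQ_rev/T = m c ln(T₂/T₁) = 152 × 0.128 × ln(2493.15/1222.15) = 13.9 J/K.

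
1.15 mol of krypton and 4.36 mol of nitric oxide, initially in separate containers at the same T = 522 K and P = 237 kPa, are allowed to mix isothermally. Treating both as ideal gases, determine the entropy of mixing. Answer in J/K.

Mole fractions: x_A = 1.15/5.51 = 0.209, x_B = 0.791.
ΔS_mix = −R(n_A ln x_A + n_B ln x_B) = −8.314 × (1.15 ln 0.209 + 4.36 ln 0.791) = 23.5 J/K.

ΔS_mix = 23.5 J/K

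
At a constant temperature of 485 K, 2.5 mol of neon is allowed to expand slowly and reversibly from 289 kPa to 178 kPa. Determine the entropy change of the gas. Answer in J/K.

For an isothermal ideal gas ΔS_gas = nR ln(P₁/P₂) = 2.5 × 8.314 × ln(289/178) = 10.1 J/K.

ΔS_gas = 10.1 J/K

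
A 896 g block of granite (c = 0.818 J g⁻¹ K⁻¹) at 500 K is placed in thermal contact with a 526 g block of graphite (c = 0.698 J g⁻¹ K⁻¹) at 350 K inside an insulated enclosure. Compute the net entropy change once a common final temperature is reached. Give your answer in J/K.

ΔS_total = 14.9 J/K

Energy balance: T_f = (m₁c₁T₁ + m₂c₂T₂)/(m₁c₁ + m₂c₂) = 449.94 K.
ΔS₁ = m₁c₁ ln(T_f/T₁) = 732.928 × ln(449.94/500) = -77.32 J/K.
ΔS₂ = m₂c₂ ln(T_f/T₂) = 367.148 × ln(449.94/350) = 92.22 J/K.
ΔS_total = -77.32 + 92.22 = 14.9 J/K.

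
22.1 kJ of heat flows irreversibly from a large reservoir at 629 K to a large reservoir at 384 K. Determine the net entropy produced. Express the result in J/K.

ΔS_total = 22.4 J/K

ΔS_hot = −Q/T_H = −22100/629 = -35.14 J/K and ΔS_cold = +Q/T_C = 22100/384 = 57.55 J/K.
ΔS_total = -35.14 + 57.55 = 22.4 J/K, positive as the second law requires.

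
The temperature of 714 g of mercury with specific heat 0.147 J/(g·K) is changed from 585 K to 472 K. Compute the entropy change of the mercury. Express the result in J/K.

ΔS = ∫dQ_rev/T = m c ln(T₂/T₁) = 714 × 0.147 × ln(472/585) = -22.5 J/K.

ΔS = -22.5 J/K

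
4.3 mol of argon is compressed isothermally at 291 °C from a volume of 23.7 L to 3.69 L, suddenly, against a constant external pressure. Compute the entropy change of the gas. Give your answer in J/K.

ΔS_gas = -66.5 J/K

Entropy is a state function, so ΔS_gas depends only on the end states.
For an isothermal ideal gas ΔS_gas = nR ln(V₂/V₁) = 4.3 × 8.314 × ln(3.69/23.7) = -66.5 J/K.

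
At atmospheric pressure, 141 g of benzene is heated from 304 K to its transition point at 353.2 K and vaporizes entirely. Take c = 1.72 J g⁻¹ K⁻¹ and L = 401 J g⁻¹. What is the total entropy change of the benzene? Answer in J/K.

ΔS = 196 J/K

Warming step: ΔS₁ = m c ln(T_tr/T_i) = 141 × 1.72 × ln(353.2/304) = 36.38 J/K.
Phase change: ΔS₂ = +mL/T_tr = 141 × 401 / 353.2 = 160.1 J/K.
ΔS_total = (36.38) + (160.1) = 196 J/K.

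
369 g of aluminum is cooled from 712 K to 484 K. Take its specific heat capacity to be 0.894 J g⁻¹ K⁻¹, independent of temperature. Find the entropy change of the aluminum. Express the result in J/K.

ΔS = -127 J/K

ΔS = ∫dQ_rev/T = m c ln(T₂/T₁) = 369 × 0.894 × ln(484/712) = -127 J/K.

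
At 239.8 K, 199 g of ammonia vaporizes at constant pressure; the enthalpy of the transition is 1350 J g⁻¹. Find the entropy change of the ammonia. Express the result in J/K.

Heat absorbed by the substance: Q = mL = 199 × 1350 = 268650 J.
At constant T, ΔS = Q_rev/T = 268650 / 239.8 = 1120 J/K.

ΔS = 1120 J/K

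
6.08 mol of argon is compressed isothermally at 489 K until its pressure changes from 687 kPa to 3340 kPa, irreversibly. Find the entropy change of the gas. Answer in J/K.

ΔS_gas = -79.9 J/K

Entropy is a state function, so ΔS_gas depends only on the end states.
For an isothermal ideal gas ΔS_gas = nR ln(P₁/P₂) = 6.08 × 8.314 × ln(687/3340) = -79.9 J/K.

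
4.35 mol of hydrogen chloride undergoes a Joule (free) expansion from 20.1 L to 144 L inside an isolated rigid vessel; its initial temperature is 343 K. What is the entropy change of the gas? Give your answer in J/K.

ΔS_gas = 71.2 J/K

No heat is exchanged and no work is done, so the ideal-gas temperature stays constant.
Entropy is a state function; using a reversible isothermal path, ΔS_gas = nR ln(V₂/V₁) = 4.35 × 8.314 × ln(144/20.1) = 71.2 J/K.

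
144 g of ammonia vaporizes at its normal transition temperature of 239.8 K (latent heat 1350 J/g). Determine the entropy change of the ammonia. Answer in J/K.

Heat absorbed by the substance: Q = mL = 144 × 1350 = 194400 J.
At constant T, ΔS = Q_rev/T = 194400 / 239.8 = 811 J/K.

ΔS = 811 J/K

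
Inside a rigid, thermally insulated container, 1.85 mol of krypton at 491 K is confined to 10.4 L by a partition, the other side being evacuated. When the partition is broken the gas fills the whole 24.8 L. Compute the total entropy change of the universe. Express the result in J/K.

No heat is exchanged and no work is done, so the ideal-gas temperature stays constant.
Entropy is a state function; using a reversible isothermal path, ΔS_gas = nR ln(V₂/V₁) = 1.85 × 8.314 × ln(24.8/10.4) = 13.4 J/K.
The insulated surroundings exchange no heat, so ΔS_surr = 0 and ΔS_universe = ΔS_gas.

ΔS_universe = 13.4 J/K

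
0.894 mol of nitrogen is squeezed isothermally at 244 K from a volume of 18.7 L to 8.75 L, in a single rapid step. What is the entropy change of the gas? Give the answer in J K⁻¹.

ΔS_gas = -5.64 J/K

Entropy is a state function, so ΔS_gas depends only on the end states.
For an isothermal ideal gas ΔS_gas = nR ln(V₂/V₁) = 0.894 × 8.314 × ln(8.75/18.7) = -5.64 J/K.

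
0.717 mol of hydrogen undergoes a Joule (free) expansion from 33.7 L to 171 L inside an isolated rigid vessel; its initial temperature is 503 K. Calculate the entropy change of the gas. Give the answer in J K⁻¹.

For an ideal gas in free expansion Q = 0 and W = 0, so T is unchanged.
Entropy is a state function; using a reversible isothermal path, ΔS_gas = nR ln(V₂/V₁) = 0.717 × 8.314 × ln(171/33.7) = 9.68 J/K.

ΔS_gas = 9.68 J/K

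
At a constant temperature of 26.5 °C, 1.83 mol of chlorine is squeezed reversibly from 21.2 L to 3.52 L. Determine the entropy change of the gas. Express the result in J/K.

For an isothermal ideal gas ΔS_gas = nR ln(V₂/V₁) = 1.83 × 8.314 × ln(3.52/21.2) = -27.3 J/K.

ΔS_gas = -27.3 J/K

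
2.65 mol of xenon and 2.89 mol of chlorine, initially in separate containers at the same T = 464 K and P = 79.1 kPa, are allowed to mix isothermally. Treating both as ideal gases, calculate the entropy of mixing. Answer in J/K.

ΔS_mix = 31.9 J/K

Mole fractions: x_A = 2.65/5.54 = 0.478, x_B = 0.522.
ΔS_mix = −R(n_A ln x_A + n_B ln x_B) = −8.314 × (2.65 ln 0.478 + 2.89 ln 0.522) = 31.9 J/K.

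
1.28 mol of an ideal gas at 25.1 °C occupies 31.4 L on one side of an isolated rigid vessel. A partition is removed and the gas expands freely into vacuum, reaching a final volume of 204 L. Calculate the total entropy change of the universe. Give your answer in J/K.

ΔS_universe = 19.9 J/K

For an ideal gas in free expansion Q = 0 and W = 0, so T is unchanged.
Entropy is a state function; using a reversible isothermal path, ΔS_gas = nR ln(V₂/V₁) = 1.28 × 8.314 × ln(204/31.4) = 19.9 J/K.
The insulated surroundings exchange no heat, so ΔS_surr = 0 and ΔS_universe = ΔS_gas.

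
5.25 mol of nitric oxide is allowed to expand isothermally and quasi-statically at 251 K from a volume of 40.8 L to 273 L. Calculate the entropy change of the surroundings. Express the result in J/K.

For an isothermal ideal gas ΔS_gas = nR ln(V₂/V₁) = 5.25 × 8.314 × ln(273/40.8) = 83 J/K.
The process is reversible, so ΔS_surr = −ΔS_gas = -83 J/K and ΔS_universe = 0.

ΔS_surr = -83 J/K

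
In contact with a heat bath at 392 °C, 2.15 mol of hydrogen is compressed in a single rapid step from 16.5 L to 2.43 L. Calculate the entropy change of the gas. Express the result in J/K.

Entropy is a state function, so ΔS_gas depends only on the end states.
For an isothermal ideal gas ΔS_gas = nR ln(V₂/V₁) = 2.15 × 8.314 × ln(2.43/16.5) = -34.2 J/K.

ΔS_gas = -34.2 J/K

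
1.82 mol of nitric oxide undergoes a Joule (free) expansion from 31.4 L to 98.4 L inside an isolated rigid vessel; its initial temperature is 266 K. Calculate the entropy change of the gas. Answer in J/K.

For an ideal gas in free expansion Q = 0 and W = 0, so T is unchanged.
Entropy is a state function; using a reversible isothermal path, ΔS_gas = nR ln(V₂/V₁) = 1.82 × 8.314 × ln(98.4/31.4) = 17.3 J/K.

ΔS_gas = 17.3 J/K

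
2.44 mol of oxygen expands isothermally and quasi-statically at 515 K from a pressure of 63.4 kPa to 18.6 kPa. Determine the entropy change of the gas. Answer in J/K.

For an isothermal ideal gas ΔS_gas = nR ln(P₁/P₂) = 2.44 × 8.314 × ln(63.4/18.6) = 24.9 J/K.

ΔS_gas = 24.9 J/K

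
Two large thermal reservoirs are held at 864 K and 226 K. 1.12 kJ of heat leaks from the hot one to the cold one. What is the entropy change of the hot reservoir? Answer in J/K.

ΔS_hot = -1.3 J/K

The hot reservoir loses heat Q, so ΔS_hot = −Q/T_H = −1120/864 = -1.3 J/K.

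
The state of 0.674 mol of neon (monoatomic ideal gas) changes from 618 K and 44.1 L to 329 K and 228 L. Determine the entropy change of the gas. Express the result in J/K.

ΔS = 3.91 J/K

Entropy is a state function: ΔS = nC_V ln(T₂/T₁) + nR ln(V₂/V₁), with C_V = 3R/2 = 12.47 J mol⁻¹ K⁻¹ for a monoatomic ideal gas.
ΔS = 0.674 × [12.47 × ln(329/618) + 8.314 × ln(228/44.1)] = 3.91 J/K.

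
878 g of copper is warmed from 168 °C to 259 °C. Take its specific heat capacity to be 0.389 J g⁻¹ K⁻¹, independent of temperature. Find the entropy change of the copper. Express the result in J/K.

ΔS = 64.1 J/K

In kelvin: T₁ = 441.15 K, T₂ = 532.15 K. ΔS = ∫dQ_rev/T = m c ln(T₂/T₁) = 878 × 0.389 × ln(532.15/441.15) = 64.1 J/K.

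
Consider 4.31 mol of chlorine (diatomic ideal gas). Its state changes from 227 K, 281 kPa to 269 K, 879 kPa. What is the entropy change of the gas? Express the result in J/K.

ΔS = nC_p ln(T₂/T₁) − nR ln(P₂/P₁), with C_p = 7R/2 = 29.1 J mol⁻¹ K⁻¹ for a diatomic ideal gas.
ΔS = 4.31 × [29.1 × ln(269/227) − 8.314 × ln(879/281)] = -19.6 J/K.

ΔS = -19.6 J/K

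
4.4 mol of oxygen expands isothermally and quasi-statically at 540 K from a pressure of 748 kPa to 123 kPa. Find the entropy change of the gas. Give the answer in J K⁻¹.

For an isothermal ideal gas ΔS_gas = nR ln(P₁/P₂) = 4.4 × 8.314 × ln(748/123) = 66 J/K.

ΔS_gas = 66 J/K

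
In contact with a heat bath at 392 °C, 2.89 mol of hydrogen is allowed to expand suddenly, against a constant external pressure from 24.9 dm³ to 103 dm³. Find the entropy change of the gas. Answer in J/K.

ΔS_gas = 34.1 J/K

Entropy is a state function, so ΔS_gas depends only on the end states.
For an isothermal ideal gas ΔS_gas = nR ln(V₂/V₁) = 2.89 × 8.314 × ln(103/24.9) = 34.1 J/K.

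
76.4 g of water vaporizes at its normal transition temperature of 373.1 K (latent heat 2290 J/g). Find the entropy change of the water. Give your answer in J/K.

Heat absorbed by the substance: Q = mL = 76.4 × 2290 = 174956 J.
At constant T, ΔS = Q_rev/T = 174956 / 373.1 = 469 J/K.

ΔS = 469 J/K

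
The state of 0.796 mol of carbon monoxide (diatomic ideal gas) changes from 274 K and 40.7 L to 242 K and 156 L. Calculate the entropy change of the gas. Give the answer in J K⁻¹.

Entropy is a state function: ΔS = nC_V ln(T₂/T₁) + nR ln(V₂/V₁), with C_V = 5R/2 = 20.79 J mol⁻¹ K⁻¹ for a diatomic ideal gas.
ΔS = 0.796 × [20.79 × ln(242/274) + 8.314 × ln(156/40.7)] = 6.84 J/K.

ΔS = 6.84 J/K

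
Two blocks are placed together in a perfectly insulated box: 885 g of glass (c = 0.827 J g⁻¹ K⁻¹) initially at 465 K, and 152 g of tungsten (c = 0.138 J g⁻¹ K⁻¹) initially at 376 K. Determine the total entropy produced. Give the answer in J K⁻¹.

ΔS_total = 0.431 J/K

Energy balance: T_f = (m₁c₁T₁ + m₂c₂T₂)/(m₁c₁ + m₂c₂) = 462.52 K.
ΔS₁ = m₁c₁ ln(T_f/T₁) = 731.895 × ln(462.52/465) = -3.913 J/K.
ΔS₂ = m₂c₂ ln(T_f/T₂) = 20.976 × ln(462.52/376) = 4.344 J/K.
ΔS_total = -3.913 + 4.344 = 0.431 J/K.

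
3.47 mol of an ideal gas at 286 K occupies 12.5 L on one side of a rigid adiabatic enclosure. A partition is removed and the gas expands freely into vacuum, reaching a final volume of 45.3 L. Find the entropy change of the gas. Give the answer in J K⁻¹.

No heat is exchanged and no work is done, so the ideal-gas temperature stays constant.
Entropy is a state function; using a reversible isothermal path, ΔS_gas = nR ln(V₂/V₁) = 3.47 × 8.314 × ln(45.3/12.5) = 37.1 J/K.

ΔS_gas = 37.1 J/K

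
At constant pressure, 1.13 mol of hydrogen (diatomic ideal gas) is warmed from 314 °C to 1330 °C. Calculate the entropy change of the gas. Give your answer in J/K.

ΔS = 33 J/K

In kelvin: T₁ = 587.15 K, T₂ = 1603.15 K. At constant pressure, ΔS = nC_p ln(T₂/T₁) with C_p = 7R/2 = 29.1 J mol⁻¹ K⁻¹.
ΔS = 1.13 × 29.1 × ln(1603.15/587.15) = 33 J/K.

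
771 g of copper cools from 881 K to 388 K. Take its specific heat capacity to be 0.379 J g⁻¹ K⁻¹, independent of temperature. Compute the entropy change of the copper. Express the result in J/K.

ΔS = -240 J/K

ΔS = ∫dQ_rev/T = m c ln(T₂/T₁) = 771 × 0.379 × ln(388/881) = -240 J/K.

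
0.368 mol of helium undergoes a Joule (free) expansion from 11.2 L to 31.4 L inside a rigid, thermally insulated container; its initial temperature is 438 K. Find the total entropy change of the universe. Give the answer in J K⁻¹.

ΔS_universe = 3.15 J/K

For an ideal gas in free expansion Q = 0 and W = 0, so T is unchanged.
Entropy is a state function; using a reversible isothermal path, ΔS_gas = nR ln(V₂/V₁) = 0.368 × 8.314 × ln(31.4/11.2) = 3.15 J/K.
The insulated surroundings exchange no heat, so ΔS_surr = 0 and ΔS_universe = ΔS_gas.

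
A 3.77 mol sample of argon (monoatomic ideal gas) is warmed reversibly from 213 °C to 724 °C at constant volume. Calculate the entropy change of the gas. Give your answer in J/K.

ΔS = 33.8 J/K

In kelvin: T₁ = 486.15 K, T₂ = 997.15 K. At constant volume, ΔS = nC_V ln(T₂/T₁) with C_V = 3R/2 = 12.47 J mol⁻¹ K⁻¹.
ΔS = 3.77 × 12.47 × ln(997.15/486.15) = 33.8 J/K.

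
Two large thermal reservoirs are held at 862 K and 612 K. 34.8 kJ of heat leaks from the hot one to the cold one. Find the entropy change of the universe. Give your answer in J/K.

ΔS_hot = −Q/T_H = −34800/862 = -40.37 J/K and ΔS_cold = +Q/T_C = 34800/612 = 56.86 J/K.
ΔS_total = -40.37 + 56.86 = 16.5 J/K, positive as the second law requires.

ΔS_total = 16.5 J/K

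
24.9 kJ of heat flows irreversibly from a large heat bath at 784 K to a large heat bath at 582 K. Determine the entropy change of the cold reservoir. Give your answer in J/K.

The cold reservoir gains heat Q, so ΔS_cold = +Q/T_C = 24900/582 = 42.8 J/K.

ΔS_cold = 42.8 J/K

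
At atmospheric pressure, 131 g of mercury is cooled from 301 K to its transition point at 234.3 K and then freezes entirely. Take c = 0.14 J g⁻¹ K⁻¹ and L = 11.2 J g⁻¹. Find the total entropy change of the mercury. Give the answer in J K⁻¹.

ΔS = -10.9 J/K

Cooling step: ΔS₁ = m c ln(T_tr/T_i) = 131 × 0.14 × ln(234.3/301) = -4.594 J/K.
Phase change: ΔS₂ = −mL/T_tr = −131 × 11.2 / 234.3 = -6.262 J/K.
ΔS_total = (-4.594) + (-6.262) = -10.9 J/K.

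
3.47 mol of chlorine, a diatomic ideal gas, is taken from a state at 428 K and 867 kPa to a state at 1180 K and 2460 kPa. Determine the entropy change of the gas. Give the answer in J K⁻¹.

ΔS = nC_p ln(T₂/T₁) − nR ln(P₂/P₁), with C_p = 7R/2 = 29.1 J mol⁻¹ K⁻¹ for a diatomic ideal gas.
ΔS = 3.47 × [29.1 × ln(1180/428) − 8.314 × ln(2460/867)] = 72.3 J/K.

ΔS = 72.3 J/K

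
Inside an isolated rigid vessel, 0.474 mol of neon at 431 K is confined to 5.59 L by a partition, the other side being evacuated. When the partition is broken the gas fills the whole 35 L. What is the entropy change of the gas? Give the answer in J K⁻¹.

No heat is exchanged and no work is done, so the ideal-gas temperature stays constant.
Entropy is a state function; using a reversible isothermal path, ΔS_gas = nR ln(V₂/V₁) = 0.474 × 8.314 × ln(35/5.59) = 7.23 J/K.

ΔS_gas = 7.23 J/K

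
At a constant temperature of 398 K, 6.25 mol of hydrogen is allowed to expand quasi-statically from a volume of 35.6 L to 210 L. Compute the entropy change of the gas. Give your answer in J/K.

For an isothermal ideal gas ΔS_gas = nR ln(V₂/V₁) = 6.25 × 8.314 × ln(210/35.6) = 92.2 J/K.

ΔS_gas = 92.2 J/K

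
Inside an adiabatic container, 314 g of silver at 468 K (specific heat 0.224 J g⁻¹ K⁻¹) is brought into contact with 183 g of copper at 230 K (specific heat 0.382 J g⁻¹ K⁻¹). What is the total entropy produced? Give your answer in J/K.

ΔS_total = 8.66 J/K

Energy balance: T_f = (m₁c₁T₁ + m₂c₂T₂)/(m₁c₁ + m₂c₂) = 349.36 K.
ΔS₁ = m₁c₁ ln(T_f/T₁) = 70.336 × ln(349.36/468) = -20.56 J/K.
ΔS₂ = m₂c₂ ln(T_f/T₂) = 69.906 × ln(349.36/230) = 29.22 J/K.
ΔS_total = -20.56 + 29.22 = 8.66 J/K.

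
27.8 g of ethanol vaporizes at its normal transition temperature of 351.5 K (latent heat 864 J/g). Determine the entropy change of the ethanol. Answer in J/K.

Heat absorbed by the substance: Q = mL = 27.8 × 864 = 24019.2 J.
At constant T, ΔS = Q_rev/T = 24019.2 / 351.5 = 68.3 J/K.

ΔS = 68.3 J/K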